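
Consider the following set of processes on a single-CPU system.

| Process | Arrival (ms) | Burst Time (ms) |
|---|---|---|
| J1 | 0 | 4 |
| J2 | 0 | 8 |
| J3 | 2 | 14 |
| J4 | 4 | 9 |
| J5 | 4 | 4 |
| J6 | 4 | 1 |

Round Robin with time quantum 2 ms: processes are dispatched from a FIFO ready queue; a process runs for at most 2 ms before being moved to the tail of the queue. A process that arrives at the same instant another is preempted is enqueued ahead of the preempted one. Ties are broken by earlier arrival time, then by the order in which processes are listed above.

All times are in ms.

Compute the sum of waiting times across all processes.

93

Schedule: | J1 0-2 | J2 2-4 | J3 4-6 | J1 6-8 | J4 8-10 | J5 10-12 | J6 12-13 | J2 13-15 | J3 15-17 | J4 17-19 | J5 19-21 | J2 21-23 | J3 23-25 | J4 25-27 | J2 27-29 | J3 29-31 | J4 31-33 | J3 33-35 | J4 35-36 | J3 36-40 |
Completion: J1=8  J2=29  J3=40  J4=36  J5=21  J6=13
Turnaround (C−A): J1=8  J2=29  J3=38  J4=32  J5=17  J6=9
Waiting = turnaround − burst: J1=4, J2=21, J3=24, J4=23, J5=13, J6=8
Total waiting = 4 + 21 + 24 + 23 + 13 + 8 = 93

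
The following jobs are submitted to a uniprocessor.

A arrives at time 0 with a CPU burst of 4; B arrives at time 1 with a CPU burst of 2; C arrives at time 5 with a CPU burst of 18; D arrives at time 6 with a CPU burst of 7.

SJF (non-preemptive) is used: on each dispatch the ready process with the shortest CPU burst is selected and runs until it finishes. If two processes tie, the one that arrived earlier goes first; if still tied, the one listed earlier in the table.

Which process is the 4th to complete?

Timeline: | A 0-4 | B 4-6 | D 6-13 | C 13-31 |
Completion: A=4  B=6  C=31  D=13
Turnaround (C−A): A=4  B=5  C=26  D=7
Finish order: A → B → D → C

C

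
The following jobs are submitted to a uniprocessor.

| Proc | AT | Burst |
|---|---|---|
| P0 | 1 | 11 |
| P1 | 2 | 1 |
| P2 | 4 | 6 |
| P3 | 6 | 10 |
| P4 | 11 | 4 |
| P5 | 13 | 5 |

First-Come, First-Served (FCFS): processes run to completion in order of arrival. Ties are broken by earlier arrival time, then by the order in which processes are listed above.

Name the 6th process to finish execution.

P5

Timeline: | idle 0-1 | P0 1-12 | P1 12-13 | P2 13-19 | P3 19-29 | P4 29-33 | P5 33-38 |
Completion: P0=12  P1=13  P2=19  P3=29  P4=33  P5=38
Turnaround (C−A): P0=11  P1=11  P2=15  P3=23  P4=22  P5=25
Finish order: P0 → P1 → P2 → P3 → P4 → P5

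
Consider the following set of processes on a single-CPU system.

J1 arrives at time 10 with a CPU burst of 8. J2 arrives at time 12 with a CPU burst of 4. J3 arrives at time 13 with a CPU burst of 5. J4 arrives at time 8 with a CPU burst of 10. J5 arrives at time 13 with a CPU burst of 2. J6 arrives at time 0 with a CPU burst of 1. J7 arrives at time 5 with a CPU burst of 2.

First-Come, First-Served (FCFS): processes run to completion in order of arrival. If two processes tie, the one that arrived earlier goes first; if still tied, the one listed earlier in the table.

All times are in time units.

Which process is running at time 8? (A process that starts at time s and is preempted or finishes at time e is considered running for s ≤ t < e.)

Gantt: | J6 0-1 | idle 1-5 | J7 5-7 | idle 7-8 | J4 8-18 | J1 18-26 | J2 26-30 | J3 30-35 | J5 35-37 |
Completion: J1=26  J2=30  J3=35  J4=18  J5=37  J6=1  J7=7
Turnaround (C−A): J1=16  J2=18  J3=22  J4=10  J5=24  J6=1  J7=2

J4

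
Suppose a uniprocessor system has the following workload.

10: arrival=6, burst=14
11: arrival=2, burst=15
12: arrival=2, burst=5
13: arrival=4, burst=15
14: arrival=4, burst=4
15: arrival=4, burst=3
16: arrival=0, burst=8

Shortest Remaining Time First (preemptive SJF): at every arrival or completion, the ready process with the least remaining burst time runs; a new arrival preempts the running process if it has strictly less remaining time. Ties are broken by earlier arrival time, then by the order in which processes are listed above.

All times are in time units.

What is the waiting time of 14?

Timeline: | 16 0-2 | 12 2-7 | 15 7-10 | 14 10-14 | 16 14-20 | 10 20-34 | 11 34-49 | 13 49-64 |
Completion: 10=34  11=49  12=7  13=64  14=14  15=10  16=20
Turnaround (C−A): 10=28  11=47  12=5  13=60  14=10  15=6  16=20
Waiting(14) = turnaround − burst = 10 − 4 = 6

6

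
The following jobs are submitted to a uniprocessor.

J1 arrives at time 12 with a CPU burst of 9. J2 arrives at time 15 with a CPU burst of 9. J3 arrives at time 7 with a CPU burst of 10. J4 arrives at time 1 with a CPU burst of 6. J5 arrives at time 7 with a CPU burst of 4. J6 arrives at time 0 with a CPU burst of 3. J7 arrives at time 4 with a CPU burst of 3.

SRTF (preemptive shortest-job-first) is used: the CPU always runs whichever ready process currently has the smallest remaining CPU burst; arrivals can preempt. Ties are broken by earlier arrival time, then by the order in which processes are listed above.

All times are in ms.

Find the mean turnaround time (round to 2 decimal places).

13.43

Timeline: | J6 0-3 | J4 3-4 | J7 4-7 | J5 7-11 | J4 11-16 | J1 16-25 | J2 25-34 | J3 34-44 |
Completion: J1=25  J2=34  J3=44  J4=16  J5=11  J6=3  J7=7
Turnaround times: J1=13, J2=19, J3=37, J4=15, J5=4, J6=3, J7=3
Average turnaround = (13+19+37+15+4+3+3) / 7 = 94/7 = 13.43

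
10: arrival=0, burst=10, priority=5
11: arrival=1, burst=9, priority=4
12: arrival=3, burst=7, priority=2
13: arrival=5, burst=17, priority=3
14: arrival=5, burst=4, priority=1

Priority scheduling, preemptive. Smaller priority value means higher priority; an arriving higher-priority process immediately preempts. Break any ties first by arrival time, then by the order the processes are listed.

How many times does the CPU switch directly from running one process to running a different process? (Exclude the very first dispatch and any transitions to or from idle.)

Schedule: | 10 0-1 | 11 1-3 | 12 3-5 | 14 5-9 | 12 9-14 | 13 14-31 | 11 31-38 | 10 38-47 |
Completion: 10=47  11=38  12=14  13=31  14=9
Turnaround (C−A): 10=47  11=37  12=11  13=26  14=4

7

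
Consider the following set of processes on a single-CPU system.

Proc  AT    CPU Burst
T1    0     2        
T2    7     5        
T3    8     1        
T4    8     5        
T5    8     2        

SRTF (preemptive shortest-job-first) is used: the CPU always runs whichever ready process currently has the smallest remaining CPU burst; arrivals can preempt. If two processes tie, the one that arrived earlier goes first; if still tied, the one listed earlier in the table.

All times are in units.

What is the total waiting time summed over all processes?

Schedule: | T1 0-2 | idle 2-7 | T2 7-8 | T3 8-9 | T5 9-11 | T2 11-15 | T4 15-20 |
Completion: T1=2  T2=15  T3=9  T4=20  T5=11
Waiting = turnaround − burst: T1=0, T2=3, T3=0, T4=7, T5=1
Total waiting = 0 + 3 + 0 + 7 + 1 = 11

11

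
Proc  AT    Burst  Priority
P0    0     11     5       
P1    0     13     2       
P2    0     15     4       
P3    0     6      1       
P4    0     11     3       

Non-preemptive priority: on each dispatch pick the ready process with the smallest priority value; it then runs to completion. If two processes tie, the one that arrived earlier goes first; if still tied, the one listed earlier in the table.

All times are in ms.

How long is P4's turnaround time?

Timeline: | P3 0-6 | P1 6-19 | P4 19-30 | P2 30-45 | P0 45-56 |
Completion: P0=56  P1=19  P2=45  P3=6  P4=30
Turnaround (C−A): P0=56  P1=19  P2=45  P3=6  P4=30
Turnaround(P4) = completion − arrival = 30 − 0 = 30

30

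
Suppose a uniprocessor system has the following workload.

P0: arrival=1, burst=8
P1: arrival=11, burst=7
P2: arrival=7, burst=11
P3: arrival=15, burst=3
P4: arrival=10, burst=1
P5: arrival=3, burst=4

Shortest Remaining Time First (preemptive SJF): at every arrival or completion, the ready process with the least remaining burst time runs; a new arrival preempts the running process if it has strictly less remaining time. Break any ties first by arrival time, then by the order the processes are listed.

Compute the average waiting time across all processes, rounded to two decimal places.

Schedule: | idle 0-1 | P0 1-3 | P5 3-7 | P0 7-10 | P4 10-11 | P0 11-14 | P1 14-15 | P3 15-18 | P1 18-24 | P2 24-35 |
Completion: P0=14  P1=24  P2=35  P3=18  P4=11  P5=7
Waiting times: P0=5, P1=6, P2=17, P3=0, P4=0, P5=0
Average waiting = (5+6+17+0+0+0) / 6 = 28/6 = 4.67

4.67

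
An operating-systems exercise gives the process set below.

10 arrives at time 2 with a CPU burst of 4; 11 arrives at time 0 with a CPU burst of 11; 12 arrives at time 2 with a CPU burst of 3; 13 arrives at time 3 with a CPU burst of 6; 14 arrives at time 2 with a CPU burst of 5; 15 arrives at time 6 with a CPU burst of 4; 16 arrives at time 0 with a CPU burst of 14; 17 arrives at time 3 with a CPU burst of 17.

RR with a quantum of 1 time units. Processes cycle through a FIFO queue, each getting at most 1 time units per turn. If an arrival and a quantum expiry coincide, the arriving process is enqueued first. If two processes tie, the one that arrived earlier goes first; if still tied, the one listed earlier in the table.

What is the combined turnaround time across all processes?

Gantt: | 11 0-1 | 16 1-2 | 11 2-3 | 10 3-4 | 12 4-5 | 14 5-6 | 16 6-7 | 13 7-8 | 17 8-9 | 11 9-10 | 10 10-11 | 12 11-12 | 15 12-13 | 14 13-14 | 16 14-15 | 13 15-16 | 17 16-17 | 11 17-18 | 10 18-19 | 12 19-20 | 15 20-21 | 14 21-22 | 16 22-23 | 13 23-24 | 17 24-25 | 11 25-26 | 10 26-27 | 15 27-28 | 14 28-29 | 16 29-30 | 13 30-31 | 17 31-32 | 11 32-33 | 15 33-34 | 14 34-35 | 16 35-36 | 13 36-37 | 17 37-38 | 11 38-39 | 16 39-40 | 13 40-41 | 17 41-42 | 11 42-43 | 16 43-44 | 17 44-45 | 11 45-46 | 16 46-47 | 17 47-48 | 11 48-49 | 16 49-50 | 17 50-51 | 11 51-52 | 16 52-53 | 17 53-54 | 16 54-55 | 17 55-56 | 16 56-57 | 17 57-58 | 16 58-59 | 17 59-64 |
Completion: 10=27  11=52  12=20  13=41  14=35  15=34  16=59  17=64
Turnaround (C−A): 10=25  11=52  12=18  13=38  14=33  15=28  16=59  17=61
Turnaround = completion − arrival: 10=25, 11=52, 12=18, 13=38, 14=33, 15=28, 16=59, 17=61
Total turnaround = 25 + 52 + 18 + 38 + 33 + 28 + 59 + 61 = 314

314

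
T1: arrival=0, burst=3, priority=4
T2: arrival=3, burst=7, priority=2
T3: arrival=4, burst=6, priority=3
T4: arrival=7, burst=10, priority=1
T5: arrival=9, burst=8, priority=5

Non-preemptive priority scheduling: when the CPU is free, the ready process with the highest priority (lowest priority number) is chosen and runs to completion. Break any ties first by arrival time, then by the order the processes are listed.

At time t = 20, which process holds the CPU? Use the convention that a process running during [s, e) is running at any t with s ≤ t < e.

Gantt: | T1 0-3 | T2 3-10 | T4 10-20 | T3 20-26 | T5 26-34 |
Completion: T1=3  T2=10  T3=26  T4=20  T5=34

T3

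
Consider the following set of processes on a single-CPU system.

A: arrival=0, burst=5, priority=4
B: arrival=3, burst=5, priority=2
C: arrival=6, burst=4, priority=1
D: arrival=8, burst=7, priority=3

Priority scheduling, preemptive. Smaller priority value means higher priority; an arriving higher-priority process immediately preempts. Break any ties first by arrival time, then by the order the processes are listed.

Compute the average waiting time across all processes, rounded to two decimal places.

6.00

Timeline: | A 0-3 | B 3-6 | C 6-10 | B 10-12 | D 12-19 | A 19-21 |
Completion: A=21  B=12  C=10  D=19
Waiting times: A=16, B=4, C=0, D=4
Average waiting = (16+4+0+4) / 4 = 24/4 = 6.00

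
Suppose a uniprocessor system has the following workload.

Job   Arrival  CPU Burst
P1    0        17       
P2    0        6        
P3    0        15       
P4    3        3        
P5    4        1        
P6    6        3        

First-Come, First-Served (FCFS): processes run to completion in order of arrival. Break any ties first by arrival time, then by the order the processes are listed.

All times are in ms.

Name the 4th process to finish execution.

P4

Schedule: | P1 0-17 | P2 17-23 | P3 23-38 | P4 38-41 | P5 41-42 | P6 42-45 |
Completion: P1=17  P2=23  P3=38  P4=41  P5=42  P6=45
Finish order: P1 → P2 → P3 → P4 → P5 → P6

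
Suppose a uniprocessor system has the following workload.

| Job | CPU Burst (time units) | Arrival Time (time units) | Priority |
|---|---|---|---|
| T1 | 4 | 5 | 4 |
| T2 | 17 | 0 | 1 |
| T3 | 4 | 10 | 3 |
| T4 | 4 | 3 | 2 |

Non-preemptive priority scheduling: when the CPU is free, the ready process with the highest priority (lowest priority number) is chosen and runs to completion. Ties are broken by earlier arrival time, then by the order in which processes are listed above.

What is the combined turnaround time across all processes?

Timeline: | T2 0-17 | T4 17-21 | T3 21-25 | T1 25-29 |
Completion: T1=29  T2=17  T3=25  T4=21
Turnaround (C−A): T1=24  T2=17  T3=15  T4=18
Turnaround = completion − arrival: T1=24, T2=17, T3=15, T4=18
Total turnaround = 24 + 17 + 15 + 18 = 74

74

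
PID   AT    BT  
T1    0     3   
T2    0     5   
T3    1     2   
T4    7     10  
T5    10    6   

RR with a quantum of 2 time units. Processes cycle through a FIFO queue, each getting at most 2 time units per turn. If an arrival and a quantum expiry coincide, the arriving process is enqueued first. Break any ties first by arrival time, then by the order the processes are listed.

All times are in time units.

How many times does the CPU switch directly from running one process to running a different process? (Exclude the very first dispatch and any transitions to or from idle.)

12

Gantt: | T1 0-2 | T2 2-4 | T3 4-6 | T1 6-7 | T2 7-9 | T4 9-11 | T2 11-12 | T5 12-14 | T4 14-16 | T5 16-18 | T4 18-20 | T5 20-22 | T4 22-26 |
Completion: T1=7  T2=12  T3=6  T4=26  T5=22
Turnaround (C−A): T1=7  T2=12  T3=5  T4=19  T5=12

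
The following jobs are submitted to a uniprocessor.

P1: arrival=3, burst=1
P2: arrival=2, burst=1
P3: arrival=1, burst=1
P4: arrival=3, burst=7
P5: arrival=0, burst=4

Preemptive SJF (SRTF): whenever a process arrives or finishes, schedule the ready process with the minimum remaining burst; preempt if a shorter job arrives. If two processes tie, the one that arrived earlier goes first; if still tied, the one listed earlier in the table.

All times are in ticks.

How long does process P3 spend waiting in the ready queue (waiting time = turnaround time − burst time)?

Gantt: | P5 0-1 | P3 1-2 | P2 2-3 | P1 3-4 | P5 4-7 | P4 7-14 |
Completion: P1=4  P2=3  P3=2  P4=14  P5=7
Waiting(P3) = turnaround − burst = 1 − 1 = 0

0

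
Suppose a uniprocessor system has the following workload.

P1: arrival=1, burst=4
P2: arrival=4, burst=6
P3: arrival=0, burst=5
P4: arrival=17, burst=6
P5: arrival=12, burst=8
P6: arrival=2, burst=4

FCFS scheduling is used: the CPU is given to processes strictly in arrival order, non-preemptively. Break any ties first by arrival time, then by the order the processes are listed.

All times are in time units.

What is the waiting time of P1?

4

Timeline: | P3 0-5 | P1 5-9 | P6 9-13 | P2 13-19 | P5 19-27 | P4 27-33 |
Completion: P1=9  P2=19  P3=5  P4=33  P5=27  P6=13
Waiting(P1) = turnaround − burst = 8 − 4 = 4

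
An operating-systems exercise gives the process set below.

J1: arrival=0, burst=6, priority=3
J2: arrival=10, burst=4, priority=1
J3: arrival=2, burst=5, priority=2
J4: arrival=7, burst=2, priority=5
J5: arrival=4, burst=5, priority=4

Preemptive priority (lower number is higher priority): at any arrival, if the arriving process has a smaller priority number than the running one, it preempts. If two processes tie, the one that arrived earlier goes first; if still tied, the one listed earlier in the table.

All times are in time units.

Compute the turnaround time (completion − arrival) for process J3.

5

Gantt: | J1 0-2 | J3 2-7 | J1 7-10 | J2 10-14 | J1 14-15 | J5 15-20 | J4 20-22 |
Completion: J1=15  J2=14  J3=7  J4=22  J5=20
Turnaround(J3) = completion − arrival = 7 − 2 = 5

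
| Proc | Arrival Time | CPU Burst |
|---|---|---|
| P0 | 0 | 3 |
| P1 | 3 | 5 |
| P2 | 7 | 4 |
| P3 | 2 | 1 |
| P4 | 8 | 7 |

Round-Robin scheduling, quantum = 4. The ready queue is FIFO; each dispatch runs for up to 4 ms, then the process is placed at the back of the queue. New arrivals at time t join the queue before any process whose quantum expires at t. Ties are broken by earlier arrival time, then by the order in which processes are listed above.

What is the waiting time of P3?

1

Gantt: | P0 0-3 | P3 3-4 | P1 4-8 | P2 8-12 | P4 12-16 | P1 16-17 | P4 17-20 |
Completion: P0=3  P1=17  P2=12  P3=4  P4=20
Turnaround (C−A): P0=3  P1=14  P2=5  P3=2  P4=12
Waiting(P3) = turnaround − burst = 2 − 1 = 1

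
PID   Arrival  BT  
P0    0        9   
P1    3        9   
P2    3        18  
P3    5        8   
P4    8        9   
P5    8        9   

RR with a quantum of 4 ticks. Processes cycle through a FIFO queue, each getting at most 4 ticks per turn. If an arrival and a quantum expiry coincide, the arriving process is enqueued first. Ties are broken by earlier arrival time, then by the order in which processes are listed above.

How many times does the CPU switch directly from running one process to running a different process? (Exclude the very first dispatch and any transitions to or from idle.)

Gantt: | P0 0-4 | P1 4-8 | P2 8-12 | P0 12-16 | P3 16-20 | P4 20-24 | P5 24-28 | P1 28-32 | P2 32-36 | P0 36-37 | P3 37-41 | P4 41-45 | P5 45-49 | P1 49-50 | P2 50-54 | P4 54-55 | P5 55-56 | P2 56-62 |
Completion: P0=37  P1=50  P2=62  P3=41  P4=55  P5=56

17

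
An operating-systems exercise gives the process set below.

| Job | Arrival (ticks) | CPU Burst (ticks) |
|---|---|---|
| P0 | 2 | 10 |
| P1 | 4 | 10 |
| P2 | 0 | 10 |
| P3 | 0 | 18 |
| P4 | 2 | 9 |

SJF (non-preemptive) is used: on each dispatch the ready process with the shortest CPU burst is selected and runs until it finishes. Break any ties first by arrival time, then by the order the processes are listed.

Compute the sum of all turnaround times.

146

Gantt: | P2 0-10 | P4 10-19 | P0 19-29 | P1 29-39 | P3 39-57 |
Completion: P0=29  P1=39  P2=10  P3=57  P4=19
Turnaround (C−A): P0=27  P1=35  P2=10  P3=57  P4=17
Turnaround = completion − arrival: P0=27, P1=35, P2=10, P3=57, P4=17
Total turnaround = 27 + 35 + 10 + 57 + 17 = 146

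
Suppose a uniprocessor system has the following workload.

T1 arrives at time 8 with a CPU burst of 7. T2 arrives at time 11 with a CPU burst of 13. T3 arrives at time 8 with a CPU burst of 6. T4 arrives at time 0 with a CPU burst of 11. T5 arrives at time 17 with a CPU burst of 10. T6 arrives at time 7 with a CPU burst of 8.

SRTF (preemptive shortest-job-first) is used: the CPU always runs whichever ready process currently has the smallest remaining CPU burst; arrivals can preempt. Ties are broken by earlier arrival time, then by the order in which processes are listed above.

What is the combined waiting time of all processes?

Gantt: | T4 0-11 | T3 11-17 | T1 17-24 | T6 24-32 | T5 32-42 | T2 42-55 |
Completion: T1=24  T2=55  T3=17  T4=11  T5=42  T6=32
Waiting = turnaround − burst: T1=9, T2=31, T3=3, T4=0, T5=15, T6=17
Total waiting = 9 + 31 + 3 + 0 + 15 + 17 = 75

75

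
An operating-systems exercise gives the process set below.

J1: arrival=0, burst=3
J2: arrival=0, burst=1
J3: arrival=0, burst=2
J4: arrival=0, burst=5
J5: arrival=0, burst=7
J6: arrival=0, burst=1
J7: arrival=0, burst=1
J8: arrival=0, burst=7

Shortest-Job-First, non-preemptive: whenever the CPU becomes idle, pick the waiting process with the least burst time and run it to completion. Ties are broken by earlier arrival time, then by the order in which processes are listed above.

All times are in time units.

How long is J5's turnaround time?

20

Gantt: | J2 0-1 | J6 1-2 | J7 2-3 | J3 3-5 | J1 5-8 | J4 8-13 | J5 13-20 | J8 20-27 |
Completion: J1=8  J2=1  J3=5  J4=13  J5=20  J6=2  J7=3  J8=27
Turnaround (C−A): J1=8  J2=1  J3=5  J4=13  J5=20  J6=2  J7=3  J8=27
Turnaround(J5) = completion − arrival = 20 − 0 = 20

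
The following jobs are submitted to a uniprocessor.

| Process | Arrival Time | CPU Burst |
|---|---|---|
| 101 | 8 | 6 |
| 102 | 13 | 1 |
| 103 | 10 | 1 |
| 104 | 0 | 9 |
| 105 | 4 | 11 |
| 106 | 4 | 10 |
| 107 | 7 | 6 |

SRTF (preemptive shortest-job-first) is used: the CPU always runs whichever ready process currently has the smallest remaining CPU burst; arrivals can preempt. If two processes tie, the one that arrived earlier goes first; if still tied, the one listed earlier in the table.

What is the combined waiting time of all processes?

Gantt: | 104 0-9 | 107 9-10 | 103 10-11 | 107 11-13 | 102 13-14 | 107 14-17 | 101 17-23 | 106 23-33 | 105 33-44 |
Completion: 101=23  102=14  103=11  104=9  105=44  106=33  107=17
Waiting = turnaround − burst: 101=9, 102=0, 103=0, 104=0, 105=29, 106=19, 107=4
Total waiting = 9 + 0 + 0 + 0 + 29 + 19 + 4 = 61

61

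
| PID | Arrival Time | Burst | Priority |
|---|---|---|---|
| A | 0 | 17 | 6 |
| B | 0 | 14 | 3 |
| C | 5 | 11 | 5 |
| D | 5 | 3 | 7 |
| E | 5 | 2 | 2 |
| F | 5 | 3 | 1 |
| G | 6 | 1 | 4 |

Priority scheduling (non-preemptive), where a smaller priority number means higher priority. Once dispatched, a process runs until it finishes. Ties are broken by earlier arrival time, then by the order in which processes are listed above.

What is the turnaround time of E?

14

Schedule: | B 0-14 | F 14-17 | E 17-19 | G 19-20 | C 20-31 | A 31-48 | D 48-51 |
Completion: A=48  B=14  C=31  D=51  E=19  F=17  G=20
Turnaround (C−A): A=48  B=14  C=26  D=46  E=14  F=12  G=14
Turnaround(E) = completion − arrival = 19 − 5 = 14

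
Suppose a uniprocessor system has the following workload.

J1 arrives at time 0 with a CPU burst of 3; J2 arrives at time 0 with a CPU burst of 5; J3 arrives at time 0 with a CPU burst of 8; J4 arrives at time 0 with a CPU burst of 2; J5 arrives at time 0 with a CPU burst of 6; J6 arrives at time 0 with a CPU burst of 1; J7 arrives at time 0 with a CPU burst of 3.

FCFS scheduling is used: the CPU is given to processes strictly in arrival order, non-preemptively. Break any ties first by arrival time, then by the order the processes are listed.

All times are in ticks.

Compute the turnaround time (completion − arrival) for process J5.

24

Timeline: | J1 0-3 | J2 3-8 | J3 8-16 | J4 16-18 | J5 18-24 | J6 24-25 | J7 25-28 |
Completion: J1=3  J2=8  J3=16  J4=18  J5=24  J6=25  J7=28
Turnaround(J5) = completion − arrival = 24 − 0 = 24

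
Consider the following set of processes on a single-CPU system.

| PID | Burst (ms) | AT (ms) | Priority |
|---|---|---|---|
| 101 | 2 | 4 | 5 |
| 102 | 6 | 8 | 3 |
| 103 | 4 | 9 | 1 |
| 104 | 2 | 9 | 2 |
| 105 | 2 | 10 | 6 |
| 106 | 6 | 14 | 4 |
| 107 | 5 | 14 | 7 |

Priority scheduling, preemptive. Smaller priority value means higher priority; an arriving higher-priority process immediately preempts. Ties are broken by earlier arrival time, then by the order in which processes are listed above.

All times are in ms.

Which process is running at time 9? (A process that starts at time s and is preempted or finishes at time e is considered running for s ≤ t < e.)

103

Schedule: | idle 0-4 | 101 4-6 | idle 6-8 | 102 8-9 | 103 9-13 | 104 13-15 | 102 15-20 | 106 20-26 | 105 26-28 | 107 28-33 |
Completion: 101=6  102=20  103=13  104=15  105=28  106=26  107=33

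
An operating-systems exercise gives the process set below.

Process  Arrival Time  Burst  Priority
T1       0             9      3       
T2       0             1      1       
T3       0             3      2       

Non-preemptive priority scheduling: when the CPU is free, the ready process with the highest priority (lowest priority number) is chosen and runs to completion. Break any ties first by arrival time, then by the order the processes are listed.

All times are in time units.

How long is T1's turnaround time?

13

Timeline: | T2 0-1 | T3 1-4 | T1 4-13 |
Completion: T1=13  T2=1  T3=4
Turnaround(T1) = completion − arrival = 13 − 0 = 13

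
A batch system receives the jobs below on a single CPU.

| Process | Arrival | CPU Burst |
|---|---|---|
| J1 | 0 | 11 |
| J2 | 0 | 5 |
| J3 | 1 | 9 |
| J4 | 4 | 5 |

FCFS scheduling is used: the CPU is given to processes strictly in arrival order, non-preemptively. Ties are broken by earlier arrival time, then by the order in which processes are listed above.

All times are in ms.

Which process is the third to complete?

J3

Timeline: | J1 0-11 | J2 11-16 | J3 16-25 | J4 25-30 |
Completion: J1=11  J2=16  J3=25  J4=30
Turnaround (C−A): J1=11  J2=16  J3=24  J4=26
Finish order: J1 → J2 → J3 → J4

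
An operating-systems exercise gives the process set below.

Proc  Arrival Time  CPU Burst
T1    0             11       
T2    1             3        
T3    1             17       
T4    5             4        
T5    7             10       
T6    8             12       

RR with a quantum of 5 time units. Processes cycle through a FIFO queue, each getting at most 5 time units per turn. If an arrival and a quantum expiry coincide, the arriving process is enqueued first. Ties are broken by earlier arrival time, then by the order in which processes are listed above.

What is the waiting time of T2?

Timeline: | T1 0-5 | T2 5-8 | T3 8-13 | T4 13-17 | T1 17-22 | T5 22-27 | T6 27-32 | T3 32-37 | T1 37-38 | T5 38-43 | T6 43-48 | T3 48-53 | T6 53-55 | T3 55-57 |
Completion: T1=38  T2=8  T3=57  T4=17  T5=43  T6=55
Waiting(T2) = turnaround − burst = 7 − 3 = 4

4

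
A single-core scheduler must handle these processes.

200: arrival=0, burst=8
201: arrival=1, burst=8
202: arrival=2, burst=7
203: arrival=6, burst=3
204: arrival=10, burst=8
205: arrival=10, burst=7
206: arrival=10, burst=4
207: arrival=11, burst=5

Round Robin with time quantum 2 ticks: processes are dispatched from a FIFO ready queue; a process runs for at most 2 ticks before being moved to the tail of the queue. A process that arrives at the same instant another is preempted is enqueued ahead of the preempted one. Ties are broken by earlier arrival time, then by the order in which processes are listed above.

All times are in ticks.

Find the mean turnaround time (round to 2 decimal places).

Gantt: | 200 0-2 | 201 2-4 | 202 4-6 | 200 6-8 | 201 8-10 | 203 10-12 | 202 12-14 | 200 14-16 | 204 16-18 | 205 18-20 | 206 20-22 | 201 22-24 | 207 24-26 | 203 26-27 | 202 27-29 | 200 29-31 | 204 31-33 | 205 33-35 | 206 35-37 | 201 37-39 | 207 39-41 | 202 41-42 | 204 42-44 | 205 44-46 | 207 46-47 | 204 47-49 | 205 49-50 |
Completion: 200=31  201=39  202=42  203=27  204=49  205=50  206=37  207=47
Turnaround (C−A): 200=31  201=38  202=40  203=21  204=39  205=40  206=27  207=36
Turnaround times: 200=31, 201=38, 202=40, 203=21, 204=39, 205=40, 206=27, 207=36
Average turnaround = (31+38+40+21+39+40+27+36) / 8 = 272/8 = 34.00

34.00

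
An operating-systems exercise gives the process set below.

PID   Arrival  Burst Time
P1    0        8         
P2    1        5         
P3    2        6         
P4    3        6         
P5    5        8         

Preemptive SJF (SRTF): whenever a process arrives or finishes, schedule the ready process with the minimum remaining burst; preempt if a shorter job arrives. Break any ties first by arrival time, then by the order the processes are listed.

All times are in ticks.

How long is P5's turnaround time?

28

Schedule: | P1 0-1 | P2 1-6 | P3 6-12 | P4 12-18 | P1 18-25 | P5 25-33 |
Completion: P1=25  P2=6  P3=12  P4=18  P5=33
Turnaround (C−A): P1=25  P2=5  P3=10  P4=15  P5=28
Turnaround(P5) = completion − arrival = 33 − 5 = 28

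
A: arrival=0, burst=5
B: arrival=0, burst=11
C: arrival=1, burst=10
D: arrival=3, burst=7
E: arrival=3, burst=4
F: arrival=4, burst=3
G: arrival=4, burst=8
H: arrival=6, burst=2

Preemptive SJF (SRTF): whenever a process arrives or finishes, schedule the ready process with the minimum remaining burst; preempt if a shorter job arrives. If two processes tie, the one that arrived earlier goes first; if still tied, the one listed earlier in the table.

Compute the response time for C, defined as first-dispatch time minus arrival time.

28

Schedule: | A 0-5 | F 5-8 | H 8-10 | E 10-14 | D 14-21 | G 21-29 | C 29-39 | B 39-50 |
Completion: A=5  B=50  C=39  D=21  E=14  F=8  G=29  H=10
Response(C) = first start − arrival = 29 − 1 = 28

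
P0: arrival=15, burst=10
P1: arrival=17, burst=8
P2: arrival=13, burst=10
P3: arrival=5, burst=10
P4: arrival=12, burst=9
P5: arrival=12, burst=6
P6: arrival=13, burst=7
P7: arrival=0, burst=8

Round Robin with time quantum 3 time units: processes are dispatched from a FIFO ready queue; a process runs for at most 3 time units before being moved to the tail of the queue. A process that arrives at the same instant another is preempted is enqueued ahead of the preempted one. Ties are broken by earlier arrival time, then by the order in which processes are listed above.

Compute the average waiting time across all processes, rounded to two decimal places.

Timeline: | P7 0-6 | P3 6-9 | P7 9-11 | P3 11-14 | P4 14-17 | P5 17-20 | P2 20-23 | P6 23-26 | P3 26-29 | P0 29-32 | P1 32-35 | P4 35-38 | P5 38-41 | P2 41-44 | P6 44-47 | P3 47-48 | P0 48-51 | P1 51-54 | P4 54-57 | P2 57-60 | P6 60-61 | P0 61-64 | P1 64-66 | P2 66-67 | P0 67-68 |
Completion: P0=68  P1=66  P2=67  P3=48  P4=57  P5=41  P6=61  P7=11
Waiting times: P0=43, P1=41, P2=44, P3=33, P4=36, P5=23, P6=41, P7=3
Average waiting = (43+41+44+33+36+23+41+3) / 8 = 264/8 = 33.00

33.00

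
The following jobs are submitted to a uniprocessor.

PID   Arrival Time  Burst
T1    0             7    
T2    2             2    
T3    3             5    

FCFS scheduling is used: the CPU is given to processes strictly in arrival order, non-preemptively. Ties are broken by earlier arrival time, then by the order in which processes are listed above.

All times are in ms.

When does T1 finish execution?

7

Timeline: | T1 0-7 | T2 7-9 | T3 9-14 |
Completion: T1=7  T2=9  T3=14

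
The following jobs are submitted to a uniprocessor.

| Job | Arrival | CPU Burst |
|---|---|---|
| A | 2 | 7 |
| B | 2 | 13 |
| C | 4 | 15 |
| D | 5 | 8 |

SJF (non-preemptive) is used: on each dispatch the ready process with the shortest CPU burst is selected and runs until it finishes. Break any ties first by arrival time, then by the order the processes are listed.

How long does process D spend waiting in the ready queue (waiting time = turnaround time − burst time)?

4

Timeline: | idle 0-2 | A 2-9 | D 9-17 | B 17-30 | C 30-45 |
Completion: A=9  B=30  C=45  D=17
Turnaround (C−A): A=7  B=28  C=41  D=12
Waiting(D) = turnaround − burst = 12 − 8 = 4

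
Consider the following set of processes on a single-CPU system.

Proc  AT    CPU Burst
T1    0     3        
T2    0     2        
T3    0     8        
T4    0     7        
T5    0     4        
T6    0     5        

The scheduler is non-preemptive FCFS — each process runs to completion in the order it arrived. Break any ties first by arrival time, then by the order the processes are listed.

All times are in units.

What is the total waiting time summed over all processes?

65

Timeline: | T1 0-3 | T2 3-5 | T3 5-13 | T4 13-20 | T5 20-24 | T6 24-29 |
Completion: T1=3  T2=5  T3=13  T4=20  T5=24  T6=29
Turnaround (C−A): T1=3  T2=5  T3=13  T4=20  T5=24  T6=29
Waiting = turnaround − burst: T1=0, T2=3, T3=5, T4=13, T5=20, T6=24
Total waiting = 0 + 3 + 5 + 13 + 20 + 24 = 65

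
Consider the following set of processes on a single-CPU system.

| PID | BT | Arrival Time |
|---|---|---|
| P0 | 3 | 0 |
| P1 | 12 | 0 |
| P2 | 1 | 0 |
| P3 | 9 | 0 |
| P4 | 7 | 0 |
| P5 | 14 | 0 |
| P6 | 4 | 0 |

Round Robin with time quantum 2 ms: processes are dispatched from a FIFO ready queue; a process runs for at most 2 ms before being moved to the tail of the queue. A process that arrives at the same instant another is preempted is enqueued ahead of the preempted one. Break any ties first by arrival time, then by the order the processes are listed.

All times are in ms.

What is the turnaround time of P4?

37

Schedule: | P0 0-2 | P1 2-4 | P2 4-5 | P3 5-7 | P4 7-9 | P5 9-11 | P6 11-13 | P0 13-14 | P1 14-16 | P3 16-18 | P4 18-20 | P5 20-22 | P6 22-24 | P1 24-26 | P3 26-28 | P4 28-30 | P5 30-32 | P1 32-34 | P3 34-36 | P4 36-37 | P5 37-39 | P1 39-41 | P3 41-42 | P5 42-44 | P1 44-46 | P5 46-50 |
Completion: P0=14  P1=46  P2=5  P3=42  P4=37  P5=50  P6=24
Turnaround (C−A): P0=14  P1=46  P2=5  P3=42  P4=37  P5=50  P6=24
Turnaround(P4) = completion − arrival = 37 − 0 = 37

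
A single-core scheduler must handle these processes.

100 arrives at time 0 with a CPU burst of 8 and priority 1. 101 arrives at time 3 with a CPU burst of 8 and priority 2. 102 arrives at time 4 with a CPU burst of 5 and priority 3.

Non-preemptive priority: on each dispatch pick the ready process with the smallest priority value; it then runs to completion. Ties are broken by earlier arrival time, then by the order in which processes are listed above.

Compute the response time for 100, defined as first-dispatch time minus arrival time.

Timeline: | 100 0-8 | 101 8-16 | 102 16-21 |
Completion: 100=8  101=16  102=21
Turnaround (C−A): 100=8  101=13  102=17
Response(100) = first start − arrival = 0 − 0 = 0

0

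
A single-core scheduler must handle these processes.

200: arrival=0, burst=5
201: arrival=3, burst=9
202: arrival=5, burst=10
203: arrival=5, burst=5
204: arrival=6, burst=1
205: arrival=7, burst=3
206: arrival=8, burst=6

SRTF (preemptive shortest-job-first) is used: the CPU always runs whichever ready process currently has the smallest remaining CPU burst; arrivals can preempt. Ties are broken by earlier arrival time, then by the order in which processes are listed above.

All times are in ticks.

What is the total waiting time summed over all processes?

Timeline: | 200 0-5 | 203 5-6 | 204 6-7 | 205 7-10 | 203 10-14 | 206 14-20 | 201 20-29 | 202 29-39 |
Completion: 200=5  201=29  202=39  203=14  204=7  205=10  206=20
Turnaround (C−A): 200=5  201=26  202=34  203=9  204=1  205=3  206=12
Waiting = turnaround − burst: 200=0, 201=17, 202=24, 203=4, 204=0, 205=0, 206=6
Total waiting = 0 + 17 + 24 + 4 + 0 + 0 + 6 = 51

51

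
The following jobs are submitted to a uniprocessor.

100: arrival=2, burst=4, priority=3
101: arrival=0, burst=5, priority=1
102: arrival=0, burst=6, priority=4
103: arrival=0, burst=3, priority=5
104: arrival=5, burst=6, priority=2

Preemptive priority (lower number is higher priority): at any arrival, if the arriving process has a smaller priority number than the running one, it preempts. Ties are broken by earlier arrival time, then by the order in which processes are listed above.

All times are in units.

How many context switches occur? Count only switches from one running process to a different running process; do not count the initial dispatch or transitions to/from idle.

4

Gantt: | 101 0-5 | 104 5-11 | 100 11-15 | 102 15-21 | 103 21-24 |
Completion: 100=15  101=5  102=21  103=24  104=11
Turnaround (C−A): 100=13  101=5  102=21  103=24  104=6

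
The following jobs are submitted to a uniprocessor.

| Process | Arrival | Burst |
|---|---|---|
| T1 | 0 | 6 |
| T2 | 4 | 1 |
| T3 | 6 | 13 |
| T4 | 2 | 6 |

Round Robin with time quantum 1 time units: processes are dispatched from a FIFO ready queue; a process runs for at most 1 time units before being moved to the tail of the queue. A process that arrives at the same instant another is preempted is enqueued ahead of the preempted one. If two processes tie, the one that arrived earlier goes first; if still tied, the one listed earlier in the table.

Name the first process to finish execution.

Gantt: | T1 0-2 | T4 2-3 | T1 3-4 | T4 4-5 | T2 5-6 | T1 6-7 | T4 7-8 | T3 8-9 | T1 9-10 | T4 10-11 | T3 11-12 | T1 12-13 | T4 13-14 | T3 14-15 | T4 15-16 | T3 16-26 |
Completion: T1=13  T2=6  T3=26  T4=16
Turnaround (C−A): T1=13  T2=2  T3=20  T4=14
Finish order: T2 → T1 → T4 → T3

T2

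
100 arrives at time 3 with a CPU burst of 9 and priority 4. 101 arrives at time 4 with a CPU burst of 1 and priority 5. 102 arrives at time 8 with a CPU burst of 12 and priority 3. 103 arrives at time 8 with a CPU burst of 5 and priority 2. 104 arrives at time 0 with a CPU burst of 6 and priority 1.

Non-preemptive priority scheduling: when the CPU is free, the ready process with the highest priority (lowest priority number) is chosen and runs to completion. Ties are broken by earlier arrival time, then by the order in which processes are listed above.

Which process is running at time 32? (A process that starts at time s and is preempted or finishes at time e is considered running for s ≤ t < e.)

Schedule: | 104 0-6 | 100 6-15 | 103 15-20 | 102 20-32 | 101 32-33 |
Completion: 100=15  101=33  102=32  103=20  104=6
Turnaround (C−A): 100=12  101=29  102=24  103=12  104=6

101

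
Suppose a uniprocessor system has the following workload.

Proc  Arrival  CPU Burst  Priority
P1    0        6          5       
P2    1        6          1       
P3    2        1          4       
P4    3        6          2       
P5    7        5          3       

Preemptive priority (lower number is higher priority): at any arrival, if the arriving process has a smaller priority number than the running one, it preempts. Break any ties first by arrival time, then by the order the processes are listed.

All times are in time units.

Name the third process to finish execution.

P5

Gantt: | P1 0-1 | P2 1-7 | P4 7-13 | P5 13-18 | P3 18-19 | P1 19-24 |
Completion: P1=24  P2=7  P3=19  P4=13  P5=18
Turnaround (C−A): P1=24  P2=6  P3=17  P4=10  P5=11
Finish order: P2 → P4 → P5 → P3 → P1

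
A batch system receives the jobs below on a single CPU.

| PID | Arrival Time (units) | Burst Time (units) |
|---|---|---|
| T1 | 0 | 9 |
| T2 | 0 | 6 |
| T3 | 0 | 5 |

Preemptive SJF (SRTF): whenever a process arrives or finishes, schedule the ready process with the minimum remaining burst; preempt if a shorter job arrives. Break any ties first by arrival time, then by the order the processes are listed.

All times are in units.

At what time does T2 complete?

Schedule: | T3 0-5 | T2 5-11 | T1 11-20 |
Completion: T1=20  T2=11  T3=5
Turnaround (C−A): T1=20  T2=11  T3=5

11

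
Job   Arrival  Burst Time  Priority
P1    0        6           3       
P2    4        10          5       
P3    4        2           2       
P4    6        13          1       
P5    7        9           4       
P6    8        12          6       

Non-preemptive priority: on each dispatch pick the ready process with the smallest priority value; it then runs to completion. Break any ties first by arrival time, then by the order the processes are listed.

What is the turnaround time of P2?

Gantt: | P1 0-6 | P4 6-19 | P3 19-21 | P5 21-30 | P2 30-40 | P6 40-52 |
Completion: P1=6  P2=40  P3=21  P4=19  P5=30  P6=52
Turnaround(P2) = completion − arrival = 40 − 4 = 36

36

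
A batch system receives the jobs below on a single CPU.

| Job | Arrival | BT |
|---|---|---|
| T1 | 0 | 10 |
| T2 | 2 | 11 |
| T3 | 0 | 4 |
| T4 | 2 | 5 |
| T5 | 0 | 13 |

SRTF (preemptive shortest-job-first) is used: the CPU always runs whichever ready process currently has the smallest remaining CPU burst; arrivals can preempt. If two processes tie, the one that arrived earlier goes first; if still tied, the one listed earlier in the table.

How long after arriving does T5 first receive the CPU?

30

Gantt: | T3 0-4 | T4 4-9 | T1 9-19 | T2 19-30 | T5 30-43 |
Completion: T1=19  T2=30  T3=4  T4=9  T5=43
Response(T5) = first start − arrival = 30 − 0 = 30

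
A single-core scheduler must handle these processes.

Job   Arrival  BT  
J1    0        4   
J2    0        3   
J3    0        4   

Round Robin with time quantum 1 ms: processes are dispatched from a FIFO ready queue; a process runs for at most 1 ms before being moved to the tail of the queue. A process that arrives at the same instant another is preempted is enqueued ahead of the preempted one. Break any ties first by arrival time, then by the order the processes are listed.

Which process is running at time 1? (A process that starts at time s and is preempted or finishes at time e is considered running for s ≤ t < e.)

J2

Schedule: | J1 0-1 | J2 1-2 | J3 2-3 | J1 3-4 | J2 4-5 | J3 5-6 | J1 6-7 | J2 7-8 | J3 8-9 | J1 9-10 | J3 10-11 |
Completion: J1=10  J2=8  J3=11
Turnaround (C−A): J1=10  J2=8  J3=11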